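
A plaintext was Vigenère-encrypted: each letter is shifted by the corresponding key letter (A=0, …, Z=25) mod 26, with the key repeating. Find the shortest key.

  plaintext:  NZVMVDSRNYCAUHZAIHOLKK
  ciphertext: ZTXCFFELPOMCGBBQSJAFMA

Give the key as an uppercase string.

  i= 0: Z-N = 12 → M
  i= 1: T-Z = 20 → U
  i= 2: X-V =  2 → C
  i= 3: C-M = 16 → Q
  i= 4: F-V = 10 → K
  i= 5: F-D =  2 → C
  i= 6: E-S = 12 → M
  i= 7: L-R = 20 → U
  i= 8: P-N =  2 → C
  i= 9: O-Y = 16 → Q
  i=10: M-C = 10 → K
  i=11: C-A =  2 → C
  i=12: G-U = 12 → M
  i=13: B-H = 20 → U
  i=14: B-Z =  2 → C
  i=15: Q-A = 16 → Q
  i=16: S-I = 10 → K
  i=17: J-H =  2 → C
  i=18: A-O = 12 → M
  i=19: F-L = 20 → U
  i=20: M-K =  2 → C
  i=21: A-K = 16 → Q
  shifts repeat with period 6: MUCQKC

MUCQKC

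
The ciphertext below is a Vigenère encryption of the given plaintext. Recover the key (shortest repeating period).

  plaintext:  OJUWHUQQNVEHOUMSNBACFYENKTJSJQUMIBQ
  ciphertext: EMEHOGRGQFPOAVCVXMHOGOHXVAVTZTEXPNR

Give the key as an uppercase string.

QDKLHMB

  i= 0: E-O = 16 → Q
  i= 1: M-J =  3 → D
  i= 2: E-U = 10 → K
  i= 3: H-W = 11 → L
  i= 4: O-H =  7 → H
  i= 5: G-U = 12 → M
  i= 6: R-Q =  1 → B
  i= 7: G-Q = 16 → Q
  i= 8: Q-N =  3 → D
  i= 9: F-V = 10 → K
  i=10: P-E = 11 → L
  i=11: O-H =  7 → H
  i=12: A-O = 12 → M
  i=13: V-U =  1 → B
  i=14: C-M = 16 → Q
  i=15: V-S =  3 → D
  i=16: X-N = 10 → K
  i=17: M-B = 11 → L
  i=18: H-A =  7 → H
  i=19: O-C = 12 → M
  i=20: G-F =  1 → B
  i=21: O-Y = 16 → Q
  i=22: H-E =  3 → D
  i=23: X-N = 10 → K
  i=24: V-K = 11 → L
  i=25: A-T =  7 → H
  i=26: V-J = 12 → M
  i=27: T-S =  1 → B
  i=28: Z-J = 16 → Q
  i=29: T-Q =  3 → D
  i=30: E-U = 10 → K
  i=31: X-M = 11 → L
  i=32: P-I =  7 → H
  i=33: N-B = 12 → M
  i=34: R-Q =  1 → B
  shifts repeat with period 7: QDKLHMB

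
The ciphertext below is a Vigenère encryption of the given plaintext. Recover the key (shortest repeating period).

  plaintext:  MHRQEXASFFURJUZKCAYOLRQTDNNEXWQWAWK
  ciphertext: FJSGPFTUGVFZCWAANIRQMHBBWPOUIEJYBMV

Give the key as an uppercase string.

TCBQLI

  i= 0: F-M = 19 → T
  i= 1: J-H =  2 → C
  i= 2: S-R =  1 → B
  i= 3: G-Q = 16 → Q
  i= 4: P-E = 11 → L
  i= 5: F-X =  8 → I
  i= 6: T-A = 19 → T
  i= 7: U-S =  2 → C
  i= 8: G-F =  1 → B
  i= 9: V-F = 16 → Q
  i=10: F-U = 11 → L
  i=11: Z-R =  8 → I
  i=12: C-J = 19 → T
  i=13: W-U =  2 → C
  i=14: A-Z =  1 → B
  i=15: A-K = 16 → Q
  i=16: N-C = 11 → L
  i=17: I-A =  8 → I
  i=18: R-Y = 19 → T
  i=19: Q-O =  2 → C
  i=20: M-L =  1 → B
  i=21: H-R = 16 → Q
  i=22: B-Q = 11 → L
  i=23: B-T =  8 → I
  i=24: W-D = 19 → T
  i=25: P-N =  2 → C
  i=26: O-N =  1 → B
  i=27: U-E = 16 → Q
  i=28: I-X = 11 → L
  i=29: E-W =  8 → I
  i=30: J-Q = 19 → T
  i=31: Y-W =  2 → C
  i=32: B-A =  1 → B
  i=33: M-W = 16 → Q
  i=34: V-K = 11 → L
  shifts repeat with period 6: TCBQLI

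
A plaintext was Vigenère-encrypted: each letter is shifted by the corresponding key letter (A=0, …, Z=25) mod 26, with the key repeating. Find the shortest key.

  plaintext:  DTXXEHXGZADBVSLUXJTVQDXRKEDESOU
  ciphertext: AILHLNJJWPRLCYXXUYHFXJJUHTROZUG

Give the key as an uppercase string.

  i= 0: A-D = 23 → X
  i= 1: I-T = 15 → P
  i= 2: L-X = 14 → O
  i= 3: H-X = 10 → K
  i= 4: L-E =  7 → H
  i= 5: N-H =  6 → G
  i= 6: J-X = 12 → M
  i= 7: J-G =  3 → D
  i= 8: W-Z = 23 → X
  i= 9: P-A = 15 → P
  i=10: R-D = 14 → O
  i=11: L-B = 10 → K
  i=12: C-V =  7 → H
  i=13: Y-S =  6 → G
  i=14: X-L = 12 → M
  i=15: X-U =  3 → D
  i=16: U-X = 23 → X
  i=17: Y-J = 15 → P
  i=18: H-T = 14 → O
  i=19: F-V = 10 → K
  i=20: X-Q =  7 → H
  i=21: J-D =  6 → G
  i=22: J-X = 12 → M
  i=23: U-R =  3 → D
  i=24: H-K = 23 → X
  i=25: T-E = 15 → P
  i=26: R-D = 14 → O
  i=27: O-E = 10 → K
  i=28: Z-S =  7 → H
  i=29: U-O =  6 → G
  i=30: G-U = 12 → M
  shifts repeat with period 8: XPOKHGMD

XPOKHGMD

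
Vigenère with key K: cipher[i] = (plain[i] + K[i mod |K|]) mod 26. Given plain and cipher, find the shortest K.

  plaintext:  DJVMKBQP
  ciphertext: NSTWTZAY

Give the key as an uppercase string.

KJY

  i= 0: N-D = 10 → K
  i= 1: S-J =  9 → J
  i= 2: T-V = 24 → Y
  i= 3: W-M = 10 → K
  i= 4: T-K =  9 → J
  i= 5: Z-B = 24 → Y
  i= 6: A-Q = 10 → K
  i= 7: Y-P =  9 → J
  shifts repeat with period 3: KJY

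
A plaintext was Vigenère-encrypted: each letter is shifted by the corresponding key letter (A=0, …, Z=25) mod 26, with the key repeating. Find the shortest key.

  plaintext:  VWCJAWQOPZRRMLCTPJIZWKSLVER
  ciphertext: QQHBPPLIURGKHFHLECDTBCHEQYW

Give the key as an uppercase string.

  i= 0: Q-V = 21 → V
  i= 1: Q-W = 20 → U
  i= 2: H-C =  5 → F
  i= 3: B-J = 18 → S
  i= 4: P-A = 15 → P
  i= 5: P-W = 19 → T
  i= 6: L-Q = 21 → V
  i= 7: I-O = 20 → U
  i= 8: U-P =  5 → F
  i= 9: R-Z = 18 → S
  i=10: G-R = 15 → P
  i=11: K-R = 19 → T
  i=12: H-M = 21 → V
  i=13: F-L = 20 → U
  i=14: H-C =  5 → F
  i=15: L-T = 18 → S
  i=16: E-P = 15 → P
  i=17: C-J = 19 → T
  i=18: D-I = 21 → V
  i=19: T-Z = 20 → U
  i=20: B-W =  5 → F
  i=21: C-K = 18 → S
  i=22: H-S = 15 → P
  i=23: E-L = 19 → T
  i=24: Q-V = 21 → V
  i=25: Y-E = 20 → U
  i=26: W-R =  5 → F
  shifts repeat with period 6: VUFSPT

VUFSPT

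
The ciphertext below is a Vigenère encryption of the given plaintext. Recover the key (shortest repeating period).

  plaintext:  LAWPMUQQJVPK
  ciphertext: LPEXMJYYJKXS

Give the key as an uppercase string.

APII

  i= 0: L-L =  0 → A
  i= 1: P-A = 15 → P
  i= 2: E-W =  8 → I
  i= 3: X-P =  8 → I
  i= 4: M-M =  0 → A
  i= 5: J-U = 15 → P
  i= 6: Y-Q =  8 → I
  i= 7: Y-Q =  8 → I
  i= 8: J-J =  0 → A
  i= 9: K-V = 15 → P
  i=10: X-P =  8 → I
  i=11: S-K =  8 → I
  shifts repeat with period 4: APII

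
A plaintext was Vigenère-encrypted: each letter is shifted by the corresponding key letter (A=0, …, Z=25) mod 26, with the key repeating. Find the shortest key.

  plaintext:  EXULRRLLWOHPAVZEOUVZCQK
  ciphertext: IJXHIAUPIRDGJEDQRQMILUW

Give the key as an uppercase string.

EMDWRJJ

  i= 0: I-E =  4 → E
  i= 1: J-X = 12 → M
  i= 2: X-U =  3 → D
  i= 3: H-L = 22 → W
  i= 4: I-R = 17 → R
  i= 5: A-R =  9 → J
  i= 6: U-L =  9 → J
  i= 7: P-L =  4 → E
  i= 8: I-W = 12 → M
  i= 9: R-O =  3 → D
  i=10: D-H = 22 → W
  i=11: G-P = 17 → R
  i=12: J-A =  9 → J
  i=13: E-V =  9 → J
  i=14: D-Z =  4 → E
  i=15: Q-E = 12 → M
  i=16: R-O =  3 → D
  i=17: Q-U = 22 → W
  i=18: M-V = 17 → R
  i=19: I-Z =  9 → J
  i=20: L-C =  9 → J
  i=21: U-Q =  4 → E
  i=22: W-K = 12 → M
  shifts repeat with period 7: EMDWRJJ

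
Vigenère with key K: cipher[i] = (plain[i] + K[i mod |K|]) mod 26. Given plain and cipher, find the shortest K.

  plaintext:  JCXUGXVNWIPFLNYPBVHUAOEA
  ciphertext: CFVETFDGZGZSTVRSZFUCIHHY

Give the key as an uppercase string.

  i= 0: C-J = 19 → T
  i= 1: F-C =  3 → D
  i= 2: V-X = 24 → Y
  i= 3: E-U = 10 → K
  i= 4: T-G = 13 → N
  i= 5: F-X =  8 → I
  i= 6: D-V =  8 → I
  i= 7: G-N = 19 → T
  i= 8: Z-W =  3 → D
  i= 9: G-I = 24 → Y
  i=10: Z-P = 10 → K
  i=11: S-F = 13 → N
  i=12: T-L =  8 → I
  i=13: V-N =  8 → I
  i=14: R-Y = 19 → T
  i=15: S-P =  3 → D
  i=16: Z-B = 24 → Y
  i=17: F-V = 10 → K
  i=18: U-H = 13 → N
  i=19: C-U =  8 → I
  i=20: I-A =  8 → I
  i=21: H-O = 19 → T
  i=22: H-E =  3 → D
  i=23: Y-A = 24 → Y
  shifts repeat with period 7: TDYKNII

TDYKNII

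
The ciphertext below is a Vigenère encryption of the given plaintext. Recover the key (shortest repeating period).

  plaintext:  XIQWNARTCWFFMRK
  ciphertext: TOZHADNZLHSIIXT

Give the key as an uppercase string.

  i= 0: T-X = 22 → W
  i= 1: O-I =  6 → G
  i= 2: Z-Q =  9 → J
  i= 3: H-W = 11 → L
  i= 4: A-N = 13 → N
  i= 5: D-A =  3 → D
  i= 6: N-R = 22 → W
  i= 7: Z-T =  6 → G
  i= 8: L-C =  9 → J
  i= 9: H-W = 11 → L
  i=10: S-F = 13 → N
  i=11: I-F =  3 → D
  i=12: I-M = 22 → W
  i=13: X-R =  6 → G
  i=14: T-K =  9 → J
  shifts repeat with period 6: WGJLND

WGJLND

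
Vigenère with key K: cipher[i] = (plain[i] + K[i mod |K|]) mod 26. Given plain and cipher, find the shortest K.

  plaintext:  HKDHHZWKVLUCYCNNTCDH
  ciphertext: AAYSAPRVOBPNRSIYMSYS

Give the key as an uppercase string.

  i= 0: A-H = 19 → T
  i= 1: A-K = 16 → Q
  i= 2: Y-D = 21 → V
  i= 3: S-H = 11 → L
  i= 4: A-H = 19 → T
  i= 5: P-Z = 16 → Q
  i= 6: R-W = 21 → V
  i= 7: V-K = 11 → L
  i= 8: O-V = 19 → T
  i= 9: B-L = 16 → Q
  i=10: P-U = 21 → V
  i=11: N-C = 11 → L
  i=12: R-Y = 19 → T
  i=13: S-C = 16 → Q
  i=14: I-N = 21 → V
  i=15: Y-N = 11 → L
  i=16: M-T = 19 → T
  i=17: S-C = 16 → Q
  i=18: Y-D = 21 → V
  i=19: S-H = 11 → L
  shifts repeat with period 4: TQVL

TQVL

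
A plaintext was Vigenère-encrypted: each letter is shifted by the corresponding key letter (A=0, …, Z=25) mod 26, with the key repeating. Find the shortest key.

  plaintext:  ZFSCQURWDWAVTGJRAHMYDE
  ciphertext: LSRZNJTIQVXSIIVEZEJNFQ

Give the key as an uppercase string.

MNZXXPC

  i= 0: L-Z = 12 → M
  i= 1: S-F = 13 → N
  i= 2: R-S = 25 → Z
  i= 3: Z-C = 23 → X
  i= 4: N-Q = 23 → X
  i= 5: J-U = 15 → P
  i= 6: T-R =  2 → C
  i= 7: I-W = 12 → M
  i= 8: Q-D = 13 → N
  i= 9: V-W = 25 → Z
  i=10: X-A = 23 → X
  i=11: S-V = 23 → X
  i=12: I-T = 15 → P
  i=13: I-G =  2 → C
  i=14: V-J = 12 → M
  i=15: E-R = 13 → N
  i=16: Z-A = 25 → Z
  i=17: E-H = 23 → X
  i=18: J-M = 23 → X
  i=19: N-Y = 15 → P
  i=20: F-D =  2 → C
  i=21: Q-E = 12 → M
  shifts repeat with period 7: MNZXXPC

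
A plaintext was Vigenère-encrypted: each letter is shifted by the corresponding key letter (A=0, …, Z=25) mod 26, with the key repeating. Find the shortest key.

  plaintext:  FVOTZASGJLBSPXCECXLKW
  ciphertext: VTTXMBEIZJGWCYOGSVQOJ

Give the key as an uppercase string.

  i= 0: V-F = 16 → Q
  i= 1: T-V = 24 → Y
  i= 2: T-O =  5 → F
  i= 3: X-T =  4 → E
  i= 4: M-Z = 13 → N
  i= 5: B-A =  1 → B
  i= 6: E-S = 12 → M
  i= 7: I-G =  2 → C
  i= 8: Z-J = 16 → Q
  i= 9: J-L = 24 → Y
  i=10: G-B =  5 → F
  i=11: W-S =  4 → E
  i=12: C-P = 13 → N
  i=13: Y-X =  1 → B
  i=14: O-C = 12 → M
  i=15: G-E =  2 → C
  i=16: S-C = 16 → Q
  i=17: V-X = 24 → Y
  i=18: Q-L =  5 → F
  i=19: O-K =  4 → E
  i=20: J-W = 13 → N
  shifts repeat with period 8: QYFENBMC

QYFENBMC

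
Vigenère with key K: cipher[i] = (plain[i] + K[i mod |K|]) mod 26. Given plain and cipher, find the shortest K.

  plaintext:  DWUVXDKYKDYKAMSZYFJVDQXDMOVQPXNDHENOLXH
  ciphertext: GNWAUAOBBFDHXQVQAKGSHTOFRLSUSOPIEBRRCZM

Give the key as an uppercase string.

  i= 0: G-D =  3 → D
  i= 1: N-W = 17 → R
  i= 2: W-U =  2 → C
  i= 3: A-V =  5 → F
  i= 4: U-X = 23 → X
  i= 5: A-D = 23 → X
  i= 6: O-K =  4 → E
  i= 7: B-Y =  3 → D
  i= 8: B-K = 17 → R
  i= 9: F-D =  2 → C
  i=10: D-Y =  5 → F
  i=11: H-K = 23 → X
  i=12: X-A = 23 → X
  i=13: Q-M =  4 → E
  i=14: V-S =  3 → D
  i=15: Q-Z = 17 → R
  i=16: A-Y =  2 → C
  i=17: K-F =  5 → F
  i=18: G-J = 23 → X
  i=19: S-V = 23 → X
  i=20: H-D =  4 → E
  i=21: T-Q =  3 → D
  i=22: O-X = 17 → R
  i=23: F-D =  2 → C
  i=24: R-M =  5 → F
  i=25: L-O = 23 → X
  i=26: S-V = 23 → X
  i=27: U-Q =  4 → E
  i=28: S-P =  3 → D
  i=29: O-X = 17 → R
  i=30: P-N =  2 → C
  i=31: I-D =  5 → F
  i=32: E-H = 23 → X
  i=33: B-E = 23 → X
  i=34: R-N =  4 → E
  i=35: R-O =  3 → D
  i=36: C-L = 17 → R
  i=37: Z-X =  2 → C
  i=38: M-H =  5 → F
  shifts repeat with period 7: DRCFXXE

DRCFXXE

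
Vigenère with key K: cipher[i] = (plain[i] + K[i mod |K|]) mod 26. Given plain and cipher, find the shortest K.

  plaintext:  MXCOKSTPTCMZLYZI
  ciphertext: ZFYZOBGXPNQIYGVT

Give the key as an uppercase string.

  i= 0: Z-M = 13 → N
  i= 1: F-X =  8 → I
  i= 2: Y-C = 22 → W
  i= 3: Z-O = 11 → L
  i= 4: O-K =  4 → E
  i= 5: B-S =  9 → J
  i= 6: G-T = 13 → N
  i= 7: X-P =  8 → I
  i= 8: P-T = 22 → W
  i= 9: N-C = 11 → L
  i=10: Q-M =  4 → E
  i=11: I-Z =  9 → J
  i=12: Y-L = 13 → N
  i=13: G-Y =  8 → I
  i=14: V-Z = 22 → W
  i=15: T-I = 11 → L
  shifts repeat with period 6: NIWLEJ

NIWLEJ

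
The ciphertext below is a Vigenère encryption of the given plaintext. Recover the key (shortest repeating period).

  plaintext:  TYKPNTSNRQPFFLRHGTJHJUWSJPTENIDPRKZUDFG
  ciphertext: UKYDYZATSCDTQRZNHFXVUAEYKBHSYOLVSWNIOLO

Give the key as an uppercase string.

  i= 0: U-T =  1 → B
  i= 1: K-Y = 12 → M
  i= 2: Y-K = 14 → O
  i= 3: D-P = 14 → O
  i= 4: Y-N = 11 → L
  i= 5: Z-T =  6 → G
  i= 6: A-S =  8 → I
  i= 7: T-N =  6 → G
  i= 8: S-R =  1 → B
  i= 9: C-Q = 12 → M
  i=10: D-P = 14 → O
  i=11: T-F = 14 → O
  i=12: Q-F = 11 → L
  i=13: R-L =  6 → G
  i=14: Z-R =  8 → I
  i=15: N-H =  6 → G
  i=16: H-G =  1 → B
  i=17: F-T = 12 → M
  i=18: X-J = 14 → O
  i=19: V-H = 14 → O
  i=20: U-J = 11 → L
  i=21: A-U =  6 → G
  i=22: E-W =  8 → I
  i=23: Y-S =  6 → G
  i=24: K-J =  1 → B
  i=25: B-P = 12 → M
  i=26: H-T = 14 → O
  i=27: S-E = 14 → O
  i=28: Y-N = 11 → L
  i=29: O-I =  6 → G
  i=30: L-D =  8 → I
  i=31: V-P =  6 → G
  i=32: S-R =  1 → B
  i=33: W-K = 12 → M
  i=34: N-Z = 14 → O
  i=35: I-U = 14 → O
  i=36: O-D = 11 → L
  i=37: L-F =  6 → G
  i=38: O-G =  8 → I
  shifts repeat with period 8: BMOOLGIG

BMOOLGIG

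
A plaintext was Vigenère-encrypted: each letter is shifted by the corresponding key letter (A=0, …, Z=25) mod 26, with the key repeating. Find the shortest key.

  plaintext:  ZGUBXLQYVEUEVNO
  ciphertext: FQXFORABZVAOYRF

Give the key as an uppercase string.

  i= 0: F-Z =  6 → G
  i= 1: Q-G = 10 → K
  i= 2: X-U =  3 → D
  i= 3: F-B =  4 → E
  i= 4: O-X = 17 → R
  i= 5: R-L =  6 → G
  i= 6: A-Q = 10 → K
  i= 7: B-Y =  3 → D
  i= 8: Z-V =  4 → E
  i= 9: V-E = 17 → R
  i=10: A-U =  6 → G
  i=11: O-E = 10 → K
  i=12: Y-V =  3 → D
  i=13: R-N =  4 → E
  i=14: F-O = 17 → R
  shifts repeat with period 5: GKDER

GKDER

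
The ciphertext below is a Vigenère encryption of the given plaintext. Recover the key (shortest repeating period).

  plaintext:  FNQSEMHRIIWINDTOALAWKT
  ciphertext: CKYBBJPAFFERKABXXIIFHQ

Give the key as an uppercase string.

  i= 0: C-F = 23 → X
  i= 1: K-N = 23 → X
  i= 2: Y-Q =  8 → I
  i= 3: B-S =  9 → J
  i= 4: B-E = 23 → X
  i= 5: J-M = 23 → X
  i= 6: P-H =  8 → I
  i= 7: A-R =  9 → J
  i= 8: F-I = 23 → X
  i= 9: F-I = 23 → X
  i=10: E-W =  8 → I
  i=11: R-I =  9 → J
  i=12: K-N = 23 → X
  i=13: A-D = 23 → X
  i=14: B-T =  8 → I
  i=15: X-O =  9 → J
  i=16: X-A = 23 → X
  i=17: I-L = 23 → X
  i=18: I-A =  8 → I
  i=19: F-W =  9 → J
  i=20: H-K = 23 → X
  i=21: Q-T = 23 → X
  shifts repeat with period 4: XXIJ

XXIJ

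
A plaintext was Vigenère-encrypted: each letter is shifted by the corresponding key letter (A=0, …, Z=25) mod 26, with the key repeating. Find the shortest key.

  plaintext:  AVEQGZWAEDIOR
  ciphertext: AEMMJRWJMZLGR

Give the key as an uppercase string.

  i= 0: A-A =  0 → A
  i= 1: E-V =  9 → J
  i= 2: M-E =  8 → I
  i= 3: M-Q = 22 → W
  i= 4: J-G =  3 → D
  i= 5: R-Z = 18 → S
  i= 6: W-W =  0 → A
  i= 7: J-A =  9 → J
  i= 8: M-E =  8 → I
  i= 9: Z-D = 22 → W
  i=10: L-I =  3 → D
  i=11: G-O = 18 → S
  i=12: R-R =  0 → A
  shifts repeat with period 6: AJIWDS

AJIWDS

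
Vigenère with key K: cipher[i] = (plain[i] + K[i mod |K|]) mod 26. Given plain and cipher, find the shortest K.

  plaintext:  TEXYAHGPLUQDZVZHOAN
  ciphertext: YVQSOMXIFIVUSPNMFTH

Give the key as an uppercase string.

FRTUO

  i= 0: Y-T =  5 → F
  i= 1: V-E = 17 → R
  i= 2: Q-X = 19 → T
  i= 3: S-Y = 20 → U
  i= 4: O-A = 14 → O
  i= 5: M-H =  5 → F
  i= 6: X-G = 17 → R
  i= 7: I-P = 19 → T
  i= 8: F-L = 20 → U
  i= 9: I-U = 14 → O
  i=10: V-Q =  5 → F
  i=11: U-D = 17 → R
  i=12: S-Z = 19 → T
  i=13: P-V = 20 → U
  i=14: N-Z = 14 → O
  i=15: M-H =  5 → F
  i=16: F-O = 17 → R
  i=17: T-A = 19 → T
  i=18: H-N = 20 → U
  shifts repeat with period 5: FRTUO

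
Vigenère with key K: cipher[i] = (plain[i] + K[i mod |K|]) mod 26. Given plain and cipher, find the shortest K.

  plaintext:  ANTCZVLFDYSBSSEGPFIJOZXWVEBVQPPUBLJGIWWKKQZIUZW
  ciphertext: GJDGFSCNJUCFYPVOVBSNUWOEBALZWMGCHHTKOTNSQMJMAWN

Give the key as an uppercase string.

  i= 0: G-A =  6 → G
  i= 1: J-N = 22 → W
  i= 2: D-T = 10 → K
  i= 3: G-C =  4 → E
  i= 4: F-Z =  6 → G
  i= 5: S-V = 23 → X
  i= 6: C-L = 17 → R
  i= 7: N-F =  8 → I
  i= 8: J-D =  6 → G
  i= 9: U-Y = 22 → W
  i=10: C-S = 10 → K
  i=11: F-B =  4 → E
  i=12: Y-S =  6 → G
  i=13: P-S = 23 → X
  i=14: V-E = 17 → R
  i=15: O-G =  8 → I
  i=16: V-P =  6 → G
  i=17: B-F = 22 → W
  i=18: S-I = 10 → K
  i=19: N-J =  4 → E
  i=20: U-O =  6 → G
  i=21: W-Z = 23 → X
  i=22: O-X = 17 → R
  i=23: E-W =  8 → I
  i=24: B-V =  6 → G
  i=25: A-E = 22 → W
  i=26: L-B = 10 → K
  i=27: Z-V =  4 → E
  i=28: W-Q =  6 → G
  i=29: M-P = 23 → X
  i=30: G-P = 17 → R
  i=31: C-U =  8 → I
  i=32: H-B =  6 → G
  i=33: H-L = 22 → W
  i=34: T-J = 10 → K
  i=35: K-G =  4 → E
  i=36: O-I =  6 → G
  i=37: T-W = 23 → X
  i=38: N-W = 17 → R
  i=39: S-K =  8 → I
  i=40: Q-K =  6 → G
  i=41: M-Q = 22 → W
  i=42: J-Z = 10 → K
  i=43: M-I =  4 → E
  i=44: A-U =  6 → G
  i=45: W-Z = 23 → X
  i=46: N-W = 17 → R
  shifts repeat with period 8: GWKEGXRI

GWKEGXRI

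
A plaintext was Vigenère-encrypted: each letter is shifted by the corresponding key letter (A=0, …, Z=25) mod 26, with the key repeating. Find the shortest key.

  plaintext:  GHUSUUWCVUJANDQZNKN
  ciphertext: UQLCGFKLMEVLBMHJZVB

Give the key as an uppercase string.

  i= 0: U-G = 14 → O
  i= 1: Q-H =  9 → J
  i= 2: L-U = 17 → R
  i= 3: C-S = 10 → K
  i= 4: G-U = 12 → M
  i= 5: F-U = 11 → L
  i= 6: K-W = 14 → O
  i= 7: L-C =  9 → J
  i= 8: M-V = 17 → R
  i= 9: E-U = 10 → K
  i=10: V-J = 12 → M
  i=11: L-A = 11 → L
  i=12: B-N = 14 → O
  i=13: M-D =  9 → J
  i=14: H-Q = 17 → R
  i=15: J-Z = 10 → K
  i=16: Z-N = 12 → M
  i=17: V-K = 11 → L
  i=18: B-N = 14 → O
  shifts repeat with period 6: OJRKML

OJRKML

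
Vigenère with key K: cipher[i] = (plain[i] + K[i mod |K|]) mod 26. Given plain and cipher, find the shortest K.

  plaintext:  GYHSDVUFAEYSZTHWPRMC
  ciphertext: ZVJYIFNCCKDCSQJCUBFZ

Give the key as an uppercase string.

TXCGFK

  i= 0: Z-G = 19 → T
  i= 1: V-Y = 23 → X
  i= 2: J-H =  2 → C
  i= 3: Y-S =  6 → G
  i= 4: I-D =  5 → F
  i= 5: F-V = 10 → K
  i= 6: N-U = 19 → T
  i= 7: C-F = 23 → X
  i= 8: C-A =  2 → C
  i= 9: K-E =  6 → G
  i=10: D-Y =  5 → F
  i=11: C-S = 10 → K
  i=12: S-Z = 19 → T
  i=13: Q-T = 23 → X
  i=14: J-H =  2 → C
  i=15: C-W =  6 → G
  i=16: U-P =  5 → F
  i=17: B-R = 10 → K
  i=18: F-M = 19 → T
  i=19: Z-C = 23 → X
  shifts repeat with period 6: TXCGFK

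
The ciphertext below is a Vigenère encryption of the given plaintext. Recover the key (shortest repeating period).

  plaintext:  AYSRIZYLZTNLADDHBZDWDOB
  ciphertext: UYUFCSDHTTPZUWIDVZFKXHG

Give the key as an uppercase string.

UACOUTFW

  i= 0: U-A = 20 → U
  i= 1: Y-Y =  0 → A
  i= 2: U-S =  2 → C
  i= 3: F-R = 14 → O
  i= 4: C-I = 20 → U
  i= 5: S-Z = 19 → T
  i= 6: D-Y =  5 → F
  i= 7: H-L = 22 → W
  i= 8: T-Z = 20 → U
  i= 9: T-T =  0 → A
  i=10: P-N =  2 → C
  i=11: Z-L = 14 → O
  i=12: U-A = 20 → U
  i=13: W-D = 19 → T
  i=14: I-D =  5 → F
  i=15: D-H = 22 → W
  i=16: V-B = 20 → U
  i=17: Z-Z =  0 → A
  i=18: F-D =  2 → C
  i=19: K-W = 14 → O
  i=20: X-D = 20 → U
  i=21: H-O = 19 → T
  i=22: G-B =  5 → F
  shifts repeat with period 8: UACOUTFW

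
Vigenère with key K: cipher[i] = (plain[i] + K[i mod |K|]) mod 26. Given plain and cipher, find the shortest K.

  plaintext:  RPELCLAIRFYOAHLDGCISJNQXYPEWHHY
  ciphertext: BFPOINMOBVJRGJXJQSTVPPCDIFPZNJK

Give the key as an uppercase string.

  i= 0: B-R = 10 → K
  i= 1: F-P = 16 → Q
  i= 2: P-E = 11 → L
  i= 3: O-L =  3 → D
  i= 4: I-C =  6 → G
  i= 5: N-L =  2 → C
  i= 6: M-A = 12 → M
  i= 7: O-I =  6 → G
  i= 8: B-R = 10 → K
  i= 9: V-F = 16 → Q
  i=10: J-Y = 11 → L
  i=11: R-O =  3 → D
  i=12: G-A =  6 → G
  i=13: J-H =  2 → C
  i=14: X-L = 12 → M
  i=15: J-D =  6 → G
  i=16: Q-G = 10 → K
  i=17: S-C = 16 → Q
  i=18: T-I = 11 → L
  i=19: V-S =  3 → D
  i=20: P-J =  6 → G
  i=21: P-N =  2 → C
  i=22: C-Q = 12 → M
  i=23: D-X =  6 → G
  i=24: I-Y = 10 → K
  i=25: F-P = 16 → Q
  i=26: P-E = 11 → L
  i=27: Z-W =  3 → D
  i=28: N-H =  6 → G
  i=29: J-H =  2 → C
  i=30: K-Y = 12 → M
  shifts repeat with period 8: KQLDGCMG

KQLDGCMG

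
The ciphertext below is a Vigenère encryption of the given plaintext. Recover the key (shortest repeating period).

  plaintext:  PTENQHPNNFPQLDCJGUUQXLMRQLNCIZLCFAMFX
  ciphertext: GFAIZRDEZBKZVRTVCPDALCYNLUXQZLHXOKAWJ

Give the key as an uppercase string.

  i= 0: G-P = 17 → R
  i= 1: F-T = 12 → M
  i= 2: A-E = 22 → W
  i= 3: I-N = 21 → V
  i= 4: Z-Q =  9 → J
  i= 5: R-H = 10 → K
  i= 6: D-P = 14 → O
  i= 7: E-N = 17 → R
  i= 8: Z-N = 12 → M
  i= 9: B-F = 22 → W
  i=10: K-P = 21 → V
  i=11: Z-Q =  9 → J
  i=12: V-L = 10 → K
  i=13: R-D = 14 → O
  i=14: T-C = 17 → R
  i=15: V-J = 12 → M
  i=16: C-G = 22 → W
  i=17: P-U = 21 → V
  i=18: D-U =  9 → J
  i=19: A-Q = 10 → K
  i=20: L-X = 14 → O
  i=21: C-L = 17 → R
  i=22: Y-M = 12 → M
  i=23: N-R = 22 → W
  i=24: L-Q = 21 → V
  i=25: U-L =  9 → J
  i=26: X-N = 10 → K
  i=27: Q-C = 14 → O
  i=28: Z-I = 17 → R
  i=29: L-Z = 12 → M
  i=30: H-L = 22 → W
  i=31: X-C = 21 → V
  i=32: O-F =  9 → J
  i=33: K-A = 10 → K
  i=34: A-M = 14 → O
  i=35: W-F = 17 → R
  i=36: J-X = 12 → M
  shifts repeat with period 7: RMWVJKO

RMWVJKO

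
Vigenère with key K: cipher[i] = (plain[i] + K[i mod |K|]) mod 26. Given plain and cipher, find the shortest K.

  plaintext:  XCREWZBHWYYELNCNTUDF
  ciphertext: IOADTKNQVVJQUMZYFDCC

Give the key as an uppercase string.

LMJZX

  i= 0: I-X = 11 → L
  i= 1: O-C = 12 → M
  i= 2: A-R =  9 → J
  i= 3: D-E = 25 → Z
  i= 4: T-W = 23 → X
  i= 5: K-Z = 11 → L
  i= 6: N-B = 12 → M
  i= 7: Q-H =  9 → J
  i= 8: V-W = 25 → Z
  i= 9: V-Y = 23 → X
  i=10: J-Y = 11 → L
  i=11: Q-E = 12 → M
  i=12: U-L =  9 → J
  i=13: M-N = 25 → Z
  i=14: Z-C = 23 → X
  i=15: Y-N = 11 → L
  i=16: F-T = 12 → M
  i=17: D-U =  9 → J
  i=18: C-D = 25 → Z
  i=19: C-F = 23 → X
  shifts repeat with period 5: LMJZX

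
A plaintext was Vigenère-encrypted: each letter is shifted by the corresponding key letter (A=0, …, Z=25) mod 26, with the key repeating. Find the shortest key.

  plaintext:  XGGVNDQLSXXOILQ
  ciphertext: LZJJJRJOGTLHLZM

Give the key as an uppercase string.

  i= 0: L-X = 14 → O
  i= 1: Z-G = 19 → T
  i= 2: J-G =  3 → D
  i= 3: J-V = 14 → O
  i= 4: J-N = 22 → W
  i= 5: R-D = 14 → O
  i= 6: J-Q = 19 → T
  i= 7: O-L =  3 → D
  i= 8: G-S = 14 → O
  i= 9: T-X = 22 → W
  i=10: L-X = 14 → O
  i=11: H-O = 19 → T
  i=12: L-I =  3 → D
  i=13: Z-L = 14 → O
  i=14: M-Q = 22 → W
  shifts repeat with period 5: OTDOW

OTDOW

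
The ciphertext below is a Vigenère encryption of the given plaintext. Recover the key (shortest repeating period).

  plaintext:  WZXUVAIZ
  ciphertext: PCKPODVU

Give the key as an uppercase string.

TDNV

  i= 0: P-W = 19 → T
  i= 1: C-Z =  3 → D
  i= 2: K-X = 13 → N
  i= 3: P-U = 21 → V
  i= 4: O-V = 19 → T
  i= 5: D-A =  3 → D
  i= 6: V-I = 13 → N
  i= 7: U-Z = 21 → V
  shifts repeat with period 4: TDNV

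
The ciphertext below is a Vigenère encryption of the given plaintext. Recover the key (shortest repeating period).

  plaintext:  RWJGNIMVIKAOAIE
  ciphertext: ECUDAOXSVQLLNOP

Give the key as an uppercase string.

  i= 0: E-R = 13 → N
  i= 1: C-W =  6 → G
  i= 2: U-J = 11 → L
  i= 3: D-G = 23 → X
  i= 4: A-N = 13 → N
  i= 5: O-I =  6 → G
  i= 6: X-M = 11 → L
  i= 7: S-V = 23 → X
  i= 8: V-I = 13 → N
  i= 9: Q-K =  6 → G
  i=10: L-A = 11 → L
  i=11: L-O = 23 → X
  i=12: N-A = 13 → N
  i=13: O-I =  6 → G
  i=14: P-E = 11 → L
  shifts repeat with period 4: NGLX

NGLX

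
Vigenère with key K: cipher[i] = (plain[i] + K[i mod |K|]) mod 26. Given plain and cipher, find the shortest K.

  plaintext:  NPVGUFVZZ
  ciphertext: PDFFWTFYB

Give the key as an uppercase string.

  i= 0: P-N =  2 → C
  i= 1: D-P = 14 → O
  i= 2: F-V = 10 → K
  i= 3: F-G = 25 → Z
  i= 4: W-U =  2 → C
  i= 5: T-F = 14 → O
  i= 6: F-V = 10 → K
  i= 7: Y-Z = 25 → Z
  i= 8: B-Z =  2 → C
  shifts repeat with period 4: COKZ

COKZ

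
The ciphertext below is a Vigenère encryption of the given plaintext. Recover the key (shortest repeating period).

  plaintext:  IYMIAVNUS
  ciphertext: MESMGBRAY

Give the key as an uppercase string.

  i= 0: M-I =  4 → E
  i= 1: E-Y =  6 → G
  i= 2: S-M =  6 → G
  i= 3: M-I =  4 → E
  i= 4: G-A =  6 → G
  i= 5: B-V =  6 → G
  i= 6: R-N =  4 → E
  i= 7: A-U =  6 → G
  i= 8: Y-S =  6 → G
  shifts repeat with period 3: EGG

EGG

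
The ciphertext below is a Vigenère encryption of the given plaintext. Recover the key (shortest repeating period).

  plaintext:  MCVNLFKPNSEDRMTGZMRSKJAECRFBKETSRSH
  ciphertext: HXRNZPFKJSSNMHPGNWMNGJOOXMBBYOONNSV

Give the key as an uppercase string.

VVWAOK

  i= 0: H-M = 21 → V
  i= 1: X-C = 21 → V
  i= 2: R-V = 22 → W
  i= 3: N-N =  0 → A
  i= 4: Z-L = 14 → O
  i= 5: P-F = 10 → K
  i= 6: F-K = 21 → V
  i= 7: K-P = 21 → V
  i= 8: J-N = 22 → W
  i= 9: S-S =  0 → A
  i=10: S-E = 14 → O
  i=11: N-D = 10 → K
  i=12: M-R = 21 → V
  i=13: H-M = 21 → V
  i=14: P-T = 22 → W
  i=15: G-G =  0 → A
  i=16: N-Z = 14 → O
  i=17: W-M = 10 → K
  i=18: M-R = 21 → V
  i=19: N-S = 21 → V
  i=20: G-K = 22 → W
  i=21: J-J =  0 → A
  i=22: O-A = 14 → O
  i=23: O-E = 10 → K
  i=24: X-C = 21 → V
  i=25: M-R = 21 → V
  i=26: B-F = 22 → W
  i=27: B-B =  0 → A
  i=28: Y-K = 14 → O
  i=29: O-E = 10 → K
  i=30: O-T = 21 → V
  i=31: N-S = 21 → V
  i=32: N-R = 22 → W
  i=33: S-S =  0 → A
  i=34: V-H = 14 → O
  shifts repeat with period 6: VVWAOK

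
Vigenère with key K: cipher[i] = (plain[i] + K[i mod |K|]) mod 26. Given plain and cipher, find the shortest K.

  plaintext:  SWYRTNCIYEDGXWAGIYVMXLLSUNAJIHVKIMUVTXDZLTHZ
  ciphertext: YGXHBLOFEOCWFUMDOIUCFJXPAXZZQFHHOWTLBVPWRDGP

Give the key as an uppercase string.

  i= 0: Y-S =  6 → G
  i= 1: G-W = 10 → K
  i= 2: X-Y = 25 → Z
  i= 3: H-R = 16 → Q
  i= 4: B-T =  8 → I
  i= 5: L-N = 24 → Y
  i= 6: O-C = 12 → M
  i= 7: F-I = 23 → X
  i= 8: E-Y =  6 → G
  i= 9: O-E = 10 → K
  i=10: C-D = 25 → Z
  i=11: W-G = 16 → Q
  i=12: F-X =  8 → I
  i=13: U-W = 24 → Y
  i=14: M-A = 12 → M
  i=15: D-G = 23 → X
  i=16: O-I =  6 → G
  i=17: I-Y = 10 → K
  i=18: U-V = 25 → Z
  i=19: C-M = 16 → Q
  i=20: F-X =  8 → I
  i=21: J-L = 24 → Y
  i=22: X-L = 12 → M
  i=23: P-S = 23 → X
  i=24: A-U =  6 → G
  i=25: X-N = 10 → K
  i=26: Z-A = 25 → Z
  i=27: Z-J = 16 → Q
  i=28: Q-I =  8 → I
  i=29: F-H = 24 → Y
  i=30: H-V = 12 → M
  i=31: H-K = 23 → X
  i=32: O-I =  6 → G
  i=33: W-M = 10 → K
  i=34: T-U = 25 → Z
  i=35: L-V = 16 → Q
  i=36: B-T =  8 → I
  i=37: V-X = 24 → Y
  i=38: P-D = 12 → M
  i=39: W-Z = 23 → X
  i=40: R-L =  6 → G
  i=41: D-T = 10 → K
  i=42: G-H = 25 → Z
  i=43: P-Z = 16 → Q
  shifts repeat with period 8: GKZQIYMX

GKZQIYMX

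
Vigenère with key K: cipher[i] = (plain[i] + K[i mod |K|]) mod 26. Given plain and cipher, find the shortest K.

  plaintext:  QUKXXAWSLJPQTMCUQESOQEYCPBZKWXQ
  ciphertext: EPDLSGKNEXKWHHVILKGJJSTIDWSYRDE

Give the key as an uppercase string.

OVTOVG

  i= 0: E-Q = 14 → O
  i= 1: P-U = 21 → V
  i= 2: D-K = 19 → T
  i= 3: L-X = 14 → O
  i= 4: S-X = 21 → V
  i= 5: G-A =  6 → G
  i= 6: K-W = 14 → O
  i= 7: N-S = 21 → V
  i= 8: E-L = 19 → T
  i= 9: X-J = 14 → O
  i=10: K-P = 21 → V
  i=11: W-Q =  6 → G
  i=12: H-T = 14 → O
  i=13: H-M = 21 → V
  i=14: V-C = 19 → T
  i=15: I-U = 14 → O
  i=16: L-Q = 21 → V
  i=17: K-E =  6 → G
  i=18: G-S = 14 → O
  i=19: J-O = 21 → V
  i=20: J-Q = 19 → T
  i=21: S-E = 14 → O
  i=22: T-Y = 21 → V
  i=23: I-C =  6 → G
  i=24: D-P = 14 → O
  i=25: W-B = 21 → V
  i=26: S-Z = 19 → T
  i=27: Y-K = 14 → O
  i=28: R-W = 21 → V
  i=29: D-X =  6 → G
  i=30: E-Q = 14 → O
  shifts repeat with period 6: OVTOVG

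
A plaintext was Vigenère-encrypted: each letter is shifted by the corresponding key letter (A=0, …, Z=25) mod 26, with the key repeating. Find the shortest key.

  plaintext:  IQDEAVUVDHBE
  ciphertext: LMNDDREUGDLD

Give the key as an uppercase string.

  i= 0: L-I =  3 → D
  i= 1: M-Q = 22 → W
  i= 2: N-D = 10 → K
  i= 3: D-E = 25 → Z
  i= 4: D-A =  3 → D
  i= 5: R-V = 22 → W
  i= 6: E-U = 10 → K
  i= 7: U-V = 25 → Z
  i= 8: G-D =  3 → D
  i= 9: D-H = 22 → W
  i=10: L-B = 10 → K
  i=11: D-E = 25 → Z
  shifts repeat with period 4: DWKZ

DWKZ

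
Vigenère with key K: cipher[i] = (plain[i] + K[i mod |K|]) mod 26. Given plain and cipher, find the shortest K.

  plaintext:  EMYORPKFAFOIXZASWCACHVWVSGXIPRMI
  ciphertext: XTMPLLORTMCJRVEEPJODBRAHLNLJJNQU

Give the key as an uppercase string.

  i= 0: X-E = 19 → T
  i= 1: T-M =  7 → H
  i= 2: M-Y = 14 → O
  i= 3: P-O =  1 → B
  i= 4: L-R = 20 → U
  i= 5: L-P = 22 → W
  i= 6: O-K =  4 → E
  i= 7: R-F = 12 → M
  i= 8: T-A = 19 → T
  i= 9: M-F =  7 → H
  i=10: C-O = 14 → O
  i=11: J-I =  1 → B
  i=12: R-X = 20 → U
  i=13: V-Z = 22 → W
  i=14: E-A =  4 → E
  i=15: E-S = 12 → M
  i=16: P-W = 19 → T
  i=17: J-C =  7 → H
  i=18: O-A = 14 → O
  i=19: D-C =  1 → B
  i=20: B-H = 20 → U
  i=21: R-V = 22 → W
  i=22: A-W =  4 → E
  i=23: H-V = 12 → M
  i=24: L-S = 19 → T
  i=25: N-G =  7 → H
  i=26: L-X = 14 → O
  i=27: J-I =  1 → B
  i=28: J-P = 20 → U
  i=29: N-R = 22 → W
  i=30: Q-M =  4 → E
  i=31: U-I = 12 → M
  shifts repeat with period 8: THOBUWEM

THOBUWEM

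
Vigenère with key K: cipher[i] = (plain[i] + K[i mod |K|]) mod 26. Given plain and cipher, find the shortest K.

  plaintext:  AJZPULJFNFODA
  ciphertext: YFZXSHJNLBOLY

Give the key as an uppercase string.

YWAI

  i= 0: Y-A = 24 → Y
  i= 1: F-J = 22 → W
  i= 2: Z-Z =  0 → A
  i= 3: X-P =  8 → I
  i= 4: S-U = 24 → Y
  i= 5: H-L = 22 → W
  i= 6: J-J =  0 → A
  i= 7: N-F =  8 → I
  i= 8: L-N = 24 → Y
  i= 9: B-F = 22 → W
  i=10: O-O =  0 → A
  i=11: L-D =  8 → I
  i=12: Y-A = 24 → Y
  shifts repeat with period 4: YWAI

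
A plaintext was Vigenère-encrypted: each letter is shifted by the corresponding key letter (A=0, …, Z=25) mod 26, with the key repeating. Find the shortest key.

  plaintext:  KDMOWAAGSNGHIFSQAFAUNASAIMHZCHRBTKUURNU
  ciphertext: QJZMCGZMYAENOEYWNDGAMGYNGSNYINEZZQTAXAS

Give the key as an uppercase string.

  i= 0: Q-K =  6 → G
  i= 1: J-D =  6 → G
  i= 2: Z-M = 13 → N
  i= 3: M-O = 24 → Y
  i= 4: C-W =  6 → G
  i= 5: G-A =  6 → G
  i= 6: Z-A = 25 → Z
  i= 7: M-G =  6 → G
  i= 8: Y-S =  6 → G
  i= 9: A-N = 13 → N
  i=10: E-G = 24 → Y
  i=11: N-H =  6 → G
  i=12: O-I =  6 → G
  i=13: E-F = 25 → Z
  i=14: Y-S =  6 → G
  i=15: W-Q =  6 → G
  i=16: N-A = 13 → N
  i=17: D-F = 24 → Y
  i=18: G-A =  6 → G
  i=19: A-U =  6 → G
  i=20: M-N = 25 → Z
  i=21: G-A =  6 → G
  i=22: Y-S =  6 → G
  i=23: N-A = 13 → N
  i=24: G-I = 24 → Y
  i=25: S-M =  6 → G
  i=26: N-H =  6 → G
  i=27: Y-Z = 25 → Z
  i=28: I-C =  6 → G
  i=29: N-H =  6 → G
  i=30: E-R = 13 → N
  i=31: Z-B = 24 → Y
  i=32: Z-T =  6 → G
  i=33: Q-K =  6 → G
  i=34: T-U = 25 → Z
  i=35: A-U =  6 → G
  i=36: X-R =  6 → G
  i=37: A-N = 13 → N
  i=38: S-U = 24 → Y
  shifts repeat with period 7: GGNYGGZ

GGNYGGZ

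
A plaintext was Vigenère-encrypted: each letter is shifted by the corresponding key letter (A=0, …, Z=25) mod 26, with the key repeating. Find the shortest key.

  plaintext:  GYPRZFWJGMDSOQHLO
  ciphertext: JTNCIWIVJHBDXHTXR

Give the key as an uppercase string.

  i= 0: J-G =  3 → D
  i= 1: T-Y = 21 → V
  i= 2: N-P = 24 → Y
  i= 3: C-R = 11 → L
  i= 4: I-Z =  9 → J
  i= 5: W-F = 17 → R
  i= 6: I-W = 12 → M
  i= 7: V-J = 12 → M
  i= 8: J-G =  3 → D
  i= 9: H-M = 21 → V
  i=10: B-D = 24 → Y
  i=11: D-S = 11 → L
  i=12: X-O =  9 → J
  i=13: H-Q = 17 → R
  i=14: T-H = 12 → M
  i=15: X-L = 12 → M
  i=16: R-O =  3 → D
  shifts repeat with period 8: DVYLJRMM

DVYLJRMM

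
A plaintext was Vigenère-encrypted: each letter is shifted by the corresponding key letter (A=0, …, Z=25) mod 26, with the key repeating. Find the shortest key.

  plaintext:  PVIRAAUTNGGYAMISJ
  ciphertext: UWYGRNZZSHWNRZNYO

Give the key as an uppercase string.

FBQPRNFG

  i= 0: U-P =  5 → F
  i= 1: W-V =  1 → B
  i= 2: Y-I = 16 → Q
  i= 3: G-R = 15 → P
  i= 4: R-A = 17 → R
  i= 5: N-A = 13 → N
  i= 6: Z-U =  5 → F
  i= 7: Z-T =  6 → G
  i= 8: S-N =  5 → F
  i= 9: H-G =  1 → B
  i=10: W-G = 16 → Q
  i=11: N-Y = 15 → P
  i=12: R-A = 17 → R
  i=13: Z-M = 13 → N
  i=14: N-I =  5 → F
  i=15: Y-S =  6 → G
  i=16: O-J =  5 → F
  shifts repeat with period 8: FBQPRNFG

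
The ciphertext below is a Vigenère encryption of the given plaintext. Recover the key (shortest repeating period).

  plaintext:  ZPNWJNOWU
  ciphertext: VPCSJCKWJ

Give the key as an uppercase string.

  i= 0: V-Z = 22 → W
  i= 1: P-P =  0 → A
  i= 2: C-N = 15 → P
  i= 3: S-W = 22 → W
  i= 4: J-J =  0 → A
  i= 5: C-N = 15 → P
  i= 6: K-O = 22 → W
  i= 7: W-W =  0 → A
  i= 8: J-U = 15 → P
  shifts repeat with period 3: WAP

WAP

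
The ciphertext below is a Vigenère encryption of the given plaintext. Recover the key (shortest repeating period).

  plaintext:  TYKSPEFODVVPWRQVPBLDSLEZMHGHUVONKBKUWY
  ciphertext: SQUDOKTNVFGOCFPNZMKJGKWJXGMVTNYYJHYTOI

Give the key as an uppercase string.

  i= 0: S-T = 25 → Z
  i= 1: Q-Y = 18 → S
  i= 2: U-K = 10 → K
  i= 3: D-S = 11 → L
  i= 4: O-P = 25 → Z
  i= 5: K-E =  6 → G
  i= 6: T-F = 14 → O
  i= 7: N-O = 25 → Z
  i= 8: V-D = 18 → S
  i= 9: F-V = 10 → K
  i=10: G-V = 11 → L
  i=11: O-P = 25 → Z
  i=12: C-W =  6 → G
  i=13: F-R = 14 → O
  i=14: P-Q = 25 → Z
  i=15: N-V = 18 → S
  i=16: Z-P = 10 → K
  i=17: M-B = 11 → L
  i=18: K-L = 25 → Z
  i=19: J-D =  6 → G
  i=20: G-S = 14 → O
  i=21: K-L = 25 → Z
  i=22: W-E = 18 → S
  i=23: J-Z = 10 → K
  i=24: X-M = 11 → L
  i=25: G-H = 25 → Z
  i=26: M-G =  6 → G
  i=27: V-H = 14 → O
  i=28: T-U = 25 → Z
  i=29: N-V = 18 → S
  i=30: Y-O = 10 → K
  i=31: Y-N = 11 → L
  i=32: J-K = 25 → Z
  i=33: H-B =  6 → G
  i=34: Y-K = 14 → O
  i=35: T-U = 25 → Z
  i=36: O-W = 18 → S
  i=37: I-Y = 10 → K
  shifts repeat with period 7: ZSKLZGO

ZSKLZGO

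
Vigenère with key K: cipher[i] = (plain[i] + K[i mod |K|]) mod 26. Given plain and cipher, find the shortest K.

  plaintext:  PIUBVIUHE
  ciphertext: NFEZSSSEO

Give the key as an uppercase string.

YXK

  i= 0: N-P = 24 → Y
  i= 1: F-I = 23 → X
  i= 2: E-U = 10 → K
  i= 3: Z-B = 24 → Y
  i= 4: S-V = 23 → X
  i= 5: S-I = 10 → K
  i= 6: S-U = 24 → Y
  i= 7: E-H = 23 → X
  i= 8: O-E = 10 → K
  shifts repeat with period 3: YXK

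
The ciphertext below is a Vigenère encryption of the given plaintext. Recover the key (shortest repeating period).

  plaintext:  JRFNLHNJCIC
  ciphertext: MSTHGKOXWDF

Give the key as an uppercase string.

  i= 0: M-J =  3 → D
  i= 1: S-R =  1 → B
  i= 2: T-F = 14 → O
  i= 3: H-N = 20 → U
  i= 4: G-L = 21 → V
  i= 5: K-H =  3 → D
  i= 6: O-N =  1 → B
  i= 7: X-J = 14 → O
  i= 8: W-C = 20 → U
  i= 9: D-I = 21 → V
  i=10: F-C =  3 → D
  shifts repeat with period 5: DBOUV

DBOUV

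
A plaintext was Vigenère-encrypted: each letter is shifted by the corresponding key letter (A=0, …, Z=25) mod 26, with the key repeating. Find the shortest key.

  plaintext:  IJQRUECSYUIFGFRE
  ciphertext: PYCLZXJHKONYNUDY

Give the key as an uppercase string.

  i= 0: P-I =  7 → H
  i= 1: Y-J = 15 → P
  i= 2: C-Q = 12 → M
  i= 3: L-R = 20 → U
  i= 4: Z-U =  5 → F
  i= 5: X-E = 19 → T
  i= 6: J-C =  7 → H
  i= 7: H-S = 15 → P
  i= 8: K-Y = 12 → M
  i= 9: O-U = 20 → U
  i=10: N-I =  5 → F
  i=11: Y-F = 19 → T
  i=12: N-G =  7 → H
  i=13: U-F = 15 → P
  i=14: D-R = 12 → M
  i=15: Y-E = 20 → U
  shifts repeat with period 6: HPMUFT

HPMUFT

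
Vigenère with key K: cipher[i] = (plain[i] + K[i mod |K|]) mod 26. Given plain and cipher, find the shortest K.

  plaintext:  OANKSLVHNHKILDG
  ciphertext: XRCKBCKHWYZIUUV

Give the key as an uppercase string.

  i= 0: X-O =  9 → J
  i= 1: R-A = 17 → R
  i= 2: C-N = 15 → P
  i= 3: K-K =  0 → A
  i= 4: B-S =  9 → J
  i= 5: C-L = 17 → R
  i= 6: K-V = 15 → P
  i= 7: H-H =  0 → A
  i= 8: W-N =  9 → J
  i= 9: Y-H = 17 → R
  i=10: Z-K = 15 → P
  i=11: I-I =  0 → A
  i=12: U-L =  9 → J
  i=13: U-D = 17 → R
  i=14: V-G = 15 → P
  shifts repeat with period 4: JRPA

JRPA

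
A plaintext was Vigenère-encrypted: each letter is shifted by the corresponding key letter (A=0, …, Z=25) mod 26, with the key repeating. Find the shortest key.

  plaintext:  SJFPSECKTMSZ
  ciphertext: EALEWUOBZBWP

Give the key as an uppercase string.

  i= 0: E-S = 12 → M
  i= 1: A-J = 17 → R
  i= 2: L-F =  6 → G
  i= 3: E-P = 15 → P
  i= 4: W-S =  4 → E
  i= 5: U-E = 16 → Q
  i= 6: O-C = 12 → M
  i= 7: B-K = 17 → R
  i= 8: Z-T =  6 → G
  i= 9: B-M = 15 → P
  i=10: W-S =  4 → E
  i=11: P-Z = 16 → Q
  shifts repeat with period 6: MRGPEQ

MRGPEQ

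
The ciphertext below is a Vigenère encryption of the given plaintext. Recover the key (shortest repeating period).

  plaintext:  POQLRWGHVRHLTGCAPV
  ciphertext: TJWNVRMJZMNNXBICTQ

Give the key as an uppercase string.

  i= 0: T-P =  4 → E
  i= 1: J-O = 21 → V
  i= 2: W-Q =  6 → G
  i= 3: N-L =  2 → C
  i= 4: V-R =  4 → E
  i= 5: R-W = 21 → V
  i= 6: M-G =  6 → G
  i= 7: J-H =  2 → C
  i= 8: Z-V =  4 → E
  i= 9: M-R = 21 → V
  i=10: N-H =  6 → G
  i=11: N-L =  2 → C
  i=12: X-T =  4 → E
  i=13: B-G = 21 → V
  i=14: I-C =  6 → G
  i=15: C-A =  2 → C
  i=16: T-P =  4 → E
  i=17: Q-V = 21 → V
  shifts repeat with period 4: EVGC

EVGC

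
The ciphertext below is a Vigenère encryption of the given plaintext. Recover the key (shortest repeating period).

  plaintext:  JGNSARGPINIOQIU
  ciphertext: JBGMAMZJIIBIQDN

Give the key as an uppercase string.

AVTU

  i= 0: J-J =  0 → A
  i= 1: B-G = 21 → V
  i= 2: G-N = 19 → T
  i= 3: M-S = 20 → U
  i= 4: A-A =  0 → A
  i= 5: M-R = 21 → V
  i= 6: Z-G = 19 → T
  i= 7: J-P = 20 → U
  i= 8: I-I =  0 → A
  i= 9: I-N = 21 → V
  i=10: B-I = 19 → T
  i=11: I-O = 20 → U
  i=12: Q-Q =  0 → A
  i=13: D-I = 21 → V
  i=14: N-U = 19 → T
  shifts repeat with period 4: AVTU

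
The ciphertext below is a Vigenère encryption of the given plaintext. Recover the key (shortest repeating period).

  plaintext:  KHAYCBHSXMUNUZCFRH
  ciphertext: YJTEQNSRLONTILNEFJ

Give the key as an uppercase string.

OCTGOMLZ

  i= 0: Y-K = 14 → O
  i= 1: J-H =  2 → C
  i= 2: T-A = 19 → T
  i= 3: E-Y =  6 → G
  i= 4: Q-C = 14 → O
  i= 5: N-B = 12 → M
  i= 6: S-H = 11 → L
  i= 7: R-S = 25 → Z
  i= 8: L-X = 14 → O
  i= 9: O-M =  2 → C
  i=10: N-U = 19 → T
  i=11: T-N =  6 → G
  i=12: I-U = 14 → O
  i=13: L-Z = 12 → M
  i=14: N-C = 11 → L
  i=15: E-F = 25 → Z
  i=16: F-R = 14 → O
  i=17: J-H =  2 → C
  shifts repeat with period 8: OCTGOMLZ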